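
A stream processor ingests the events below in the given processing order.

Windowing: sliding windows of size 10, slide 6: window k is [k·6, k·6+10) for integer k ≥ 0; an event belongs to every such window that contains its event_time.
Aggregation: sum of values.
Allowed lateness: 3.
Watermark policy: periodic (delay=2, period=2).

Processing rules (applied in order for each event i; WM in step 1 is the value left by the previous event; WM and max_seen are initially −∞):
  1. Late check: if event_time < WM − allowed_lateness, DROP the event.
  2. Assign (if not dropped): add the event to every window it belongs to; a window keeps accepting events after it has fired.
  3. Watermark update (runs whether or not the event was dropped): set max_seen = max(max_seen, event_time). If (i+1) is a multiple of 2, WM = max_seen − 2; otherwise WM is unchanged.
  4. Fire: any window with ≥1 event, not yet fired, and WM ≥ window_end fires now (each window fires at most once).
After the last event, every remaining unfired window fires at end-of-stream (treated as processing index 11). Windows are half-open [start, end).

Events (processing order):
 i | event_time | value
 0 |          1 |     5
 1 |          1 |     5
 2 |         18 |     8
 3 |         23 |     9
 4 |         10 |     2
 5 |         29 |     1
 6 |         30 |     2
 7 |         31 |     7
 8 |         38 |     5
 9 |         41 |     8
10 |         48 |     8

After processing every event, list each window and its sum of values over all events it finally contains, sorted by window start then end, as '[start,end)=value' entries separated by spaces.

i=0 t=1 v=5: → [0,10); WM=−∞
i=1 t=1 v=5: → [0,10); WM=-1
i=2 t=18 v=8: → [18,28),[12,22); WM=-1
i=3 t=23 v=9: → [18,28); WM=21; [0,10) fires=10
i=4 t=10 v=2: DROP (t<21-3); WM=21
i=5 t=29 v=1: → [24,34); WM=27; [12,22) fires=8
i=6 t=30 v=2: → [30,40),[24,34); WM=27
i=7 t=31 v=7: → [30,40),[24,34); WM=29; [18,28) fires=17
i=8 t=38 v=5: → [36,46),[30,40); WM=29
i=9 t=41 v=8: → [36,46); WM=39; [24,34) fires=10
i=10 t=48 v=8: → [48,58),[42,52); WM=39

[0,10)=10 [12,22)=8 [18,28)=17 [24,34)=10 [30,40)=14 [36,46)=13 [42,52)=8 [48,58)=8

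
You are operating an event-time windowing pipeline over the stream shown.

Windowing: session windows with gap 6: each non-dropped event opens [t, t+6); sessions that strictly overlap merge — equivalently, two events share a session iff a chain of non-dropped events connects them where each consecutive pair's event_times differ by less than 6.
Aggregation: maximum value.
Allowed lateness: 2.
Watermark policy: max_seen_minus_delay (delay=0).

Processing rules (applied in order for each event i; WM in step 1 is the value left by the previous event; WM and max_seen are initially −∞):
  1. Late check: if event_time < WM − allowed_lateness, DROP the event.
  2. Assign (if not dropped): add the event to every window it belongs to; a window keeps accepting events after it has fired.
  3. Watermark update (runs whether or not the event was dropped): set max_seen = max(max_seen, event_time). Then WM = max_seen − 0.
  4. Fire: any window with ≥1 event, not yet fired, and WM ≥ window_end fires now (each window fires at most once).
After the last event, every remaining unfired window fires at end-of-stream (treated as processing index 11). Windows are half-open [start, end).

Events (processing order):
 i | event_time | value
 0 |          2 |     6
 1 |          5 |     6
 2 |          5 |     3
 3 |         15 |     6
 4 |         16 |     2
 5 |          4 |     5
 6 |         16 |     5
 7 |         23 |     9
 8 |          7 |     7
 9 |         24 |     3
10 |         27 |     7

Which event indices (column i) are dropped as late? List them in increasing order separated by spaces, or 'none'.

i=0 t=2 v=6: → [2,8); WM=2
i=1 t=5 v=6: → [2,11); WM=5
i=2 t=5 v=3: → [2,11); WM=5
i=3 t=15 v=6: → [15,21); WM=15
i=4 t=16 v=2: → [15,22); WM=16
i=5 t=4 v=5: DROP (t<16-2); WM=16
i=6 t=16 v=5: → [15,22); WM=16
i=7 t=23 v=9: → [23,29); WM=23
i=8 t=7 v=7: DROP (t<23-2); WM=23
i=9 t=24 v=3: → [23,30); WM=24
i=10 t=27 v=7: → [23,33); WM=27

5 8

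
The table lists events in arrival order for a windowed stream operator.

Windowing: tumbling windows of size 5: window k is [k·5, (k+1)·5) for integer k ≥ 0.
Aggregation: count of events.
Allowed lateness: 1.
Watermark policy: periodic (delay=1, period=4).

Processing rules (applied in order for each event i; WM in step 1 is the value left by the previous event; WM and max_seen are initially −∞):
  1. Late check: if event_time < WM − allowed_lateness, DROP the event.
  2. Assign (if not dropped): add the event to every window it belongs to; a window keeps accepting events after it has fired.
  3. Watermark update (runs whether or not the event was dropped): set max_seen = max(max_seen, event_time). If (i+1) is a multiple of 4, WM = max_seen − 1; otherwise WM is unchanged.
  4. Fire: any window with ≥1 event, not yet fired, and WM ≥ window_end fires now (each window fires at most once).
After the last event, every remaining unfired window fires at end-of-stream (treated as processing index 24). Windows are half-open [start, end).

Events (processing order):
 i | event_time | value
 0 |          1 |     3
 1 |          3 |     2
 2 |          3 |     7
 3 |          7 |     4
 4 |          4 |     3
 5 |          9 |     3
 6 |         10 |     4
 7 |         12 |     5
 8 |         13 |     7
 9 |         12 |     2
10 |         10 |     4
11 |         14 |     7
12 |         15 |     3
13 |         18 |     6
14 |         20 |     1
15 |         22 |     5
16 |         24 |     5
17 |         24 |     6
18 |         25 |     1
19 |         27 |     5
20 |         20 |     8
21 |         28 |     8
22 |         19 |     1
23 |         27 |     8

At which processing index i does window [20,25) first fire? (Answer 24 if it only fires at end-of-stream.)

19

i=0 t=1 v=3: → [0,5); WM=−∞
i=1 t=3 v=2: → [0,5); WM=−∞
i=2 t=3 v=7: → [0,5); WM=−∞
i=3 t=7 v=4: → [5,10); WM=6; [0,5) fires=3
i=4 t=4 v=3: DROP (t<6-1); WM=6
i=5 t=9 v=3: → [5,10); WM=6
i=6 t=10 v=4: → [10,15); WM=6
i=7 t=12 v=5: → [10,15); WM=11; [5,10) fires=2
i=8 t=13 v=7: → [10,15); WM=11
i=9 t=12 v=2: → [10,15); WM=11
i=10 t=10 v=4: → [10,15); WM=11
i=11 t=14 v=7: → [10,15); WM=13
i=12 t=15 v=3: → [15,20); WM=13
i=13 t=18 v=6: → [15,20); WM=13
i=14 t=20 v=1: → [20,25); WM=13
i=15 t=22 v=5: → [20,25); WM=21; [10,15) fires=6 [15,20) fires=2
i=16 t=24 v=5: → [20,25); WM=21
i=17 t=24 v=6: → [20,25); WM=21
i=18 t=25 v=1: → [25,30); WM=21
i=19 t=27 v=5: → [25,30); WM=26; [20,25) fires=4
i=20 t=20 v=8: DROP (t<26-1); WM=26
i=21 t=28 v=8: → [25,30); WM=26
i=22 t=19 v=1: DROP (t<26-1); WM=26
i=23 t=27 v=8: → [25,30); WM=27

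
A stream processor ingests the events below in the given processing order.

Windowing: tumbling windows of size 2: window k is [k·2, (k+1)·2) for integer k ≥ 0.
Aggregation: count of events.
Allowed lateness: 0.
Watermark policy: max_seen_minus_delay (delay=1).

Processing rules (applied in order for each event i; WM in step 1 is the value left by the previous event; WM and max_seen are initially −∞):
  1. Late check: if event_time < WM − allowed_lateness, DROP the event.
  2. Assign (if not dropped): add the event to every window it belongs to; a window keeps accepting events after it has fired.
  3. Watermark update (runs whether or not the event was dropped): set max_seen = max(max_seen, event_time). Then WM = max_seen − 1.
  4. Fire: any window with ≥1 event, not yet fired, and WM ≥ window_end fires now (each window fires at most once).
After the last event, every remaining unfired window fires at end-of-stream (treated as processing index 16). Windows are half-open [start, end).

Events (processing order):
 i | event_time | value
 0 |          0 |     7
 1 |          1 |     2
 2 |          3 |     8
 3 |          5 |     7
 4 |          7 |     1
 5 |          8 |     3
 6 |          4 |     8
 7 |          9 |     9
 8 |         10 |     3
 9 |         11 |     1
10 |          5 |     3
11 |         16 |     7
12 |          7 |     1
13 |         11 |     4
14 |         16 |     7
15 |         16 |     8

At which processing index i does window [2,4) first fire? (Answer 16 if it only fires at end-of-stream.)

3

i=0 t=0 v=7: → [0,2); WM=-1
i=1 t=1 v=2: → [0,2); WM=0
i=2 t=3 v=8: → [2,4); WM=2; [0,2) fires=2
i=3 t=5 v=7: → [4,6); WM=4; [2,4) fires=1
i=4 t=7 v=1: → [6,8); WM=6; [4,6) fires=1
i=5 t=8 v=3: → [8,10); WM=7
i=6 t=4 v=8: DROP (t<7-0); WM=7
i=7 t=9 v=9: → [8,10); WM=8; [6,8) fires=1
i=8 t=10 v=3: → [10,12); WM=9
i=9 t=11 v=1: → [10,12); WM=10; [8,10) fires=2
i=10 t=5 v=3: DROP (t<10-0); WM=10
i=11 t=16 v=7: → [16,18); WM=15; [10,12) fires=2
i=12 t=7 v=1: DROP (t<15-0); WM=15
i=13 t=11 v=4: DROP (t<15-0); WM=15
i=14 t=16 v=7: → [16,18); WM=15
i=15 t=16 v=8: → [16,18); WM=15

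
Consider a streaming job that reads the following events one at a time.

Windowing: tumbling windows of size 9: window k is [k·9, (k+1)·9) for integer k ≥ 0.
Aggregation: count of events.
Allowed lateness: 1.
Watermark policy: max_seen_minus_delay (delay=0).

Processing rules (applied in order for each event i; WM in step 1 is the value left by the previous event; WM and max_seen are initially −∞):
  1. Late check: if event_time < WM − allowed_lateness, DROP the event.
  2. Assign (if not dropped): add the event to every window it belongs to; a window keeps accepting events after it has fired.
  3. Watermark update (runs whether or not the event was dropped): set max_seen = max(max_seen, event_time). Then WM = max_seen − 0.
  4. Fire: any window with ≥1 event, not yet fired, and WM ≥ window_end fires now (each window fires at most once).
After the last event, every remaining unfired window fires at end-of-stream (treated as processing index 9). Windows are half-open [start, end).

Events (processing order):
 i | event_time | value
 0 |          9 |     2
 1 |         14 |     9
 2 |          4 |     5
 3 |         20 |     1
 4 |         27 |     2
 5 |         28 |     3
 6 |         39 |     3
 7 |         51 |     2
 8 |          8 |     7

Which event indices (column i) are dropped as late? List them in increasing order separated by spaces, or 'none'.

2 8

i=0 t=9 v=2: → [9,18); WM=9
i=1 t=14 v=9: → [9,18); WM=14
i=2 t=4 v=5: DROP (t<14-1); WM=14
i=3 t=20 v=1: → [18,27); WM=20; [9,18) fires=2
i=4 t=27 v=2: → [27,36); WM=27; [18,27) fires=1
i=5 t=28 v=3: → [27,36); WM=28
i=6 t=39 v=3: → [36,45); WM=39; [27,36) fires=2
i=7 t=51 v=2: → [45,54); WM=51; [36,45) fires=1
i=8 t=8 v=7: DROP (t<51-1); WM=51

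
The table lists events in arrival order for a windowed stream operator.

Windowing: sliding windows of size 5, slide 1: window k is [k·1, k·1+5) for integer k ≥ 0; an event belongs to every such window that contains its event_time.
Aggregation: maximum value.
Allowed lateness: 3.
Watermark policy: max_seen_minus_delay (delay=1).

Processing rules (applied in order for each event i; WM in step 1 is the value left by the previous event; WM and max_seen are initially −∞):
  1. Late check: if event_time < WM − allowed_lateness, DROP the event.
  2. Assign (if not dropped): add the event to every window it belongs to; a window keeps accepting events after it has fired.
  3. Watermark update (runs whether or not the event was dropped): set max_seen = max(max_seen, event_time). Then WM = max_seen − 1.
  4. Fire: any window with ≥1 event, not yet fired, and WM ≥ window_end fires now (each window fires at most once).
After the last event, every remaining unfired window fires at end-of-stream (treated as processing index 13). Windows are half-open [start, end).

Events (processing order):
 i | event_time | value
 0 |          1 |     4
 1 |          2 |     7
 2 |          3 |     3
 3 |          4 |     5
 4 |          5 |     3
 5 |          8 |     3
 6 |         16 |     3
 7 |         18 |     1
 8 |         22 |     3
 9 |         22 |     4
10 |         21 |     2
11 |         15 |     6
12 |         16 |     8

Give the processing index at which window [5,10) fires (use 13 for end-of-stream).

i=0 t=1 v=4: → [1,6),[0,5); WM=0
i=1 t=2 v=7: → [2,7),[1,6),[0,5); WM=1
i=2 t=3 v=3: → [3,8),[2,7),[1,6),[0,5); WM=2
i=3 t=4 v=5: → [4,9),[3,8),[2,7),[1,6),[0,5); WM=3
i=4 t=5 v=3: → [5,10),[4,9),[3,8),[2,7),[1,6); WM=4
i=5 t=8 v=3: → [8,13),[7,12),[6,11),[5,10),[4,9); WM=7; [0,5) fires=7 [1,6) fires=7 [2,7) fires=7
i=6 t=16 v=3: → [16,21),[15,20),[14,19),[13,18),[12,17); WM=15; [3,8) fires=5 [4,9) fires=5 [5,10) fires=3 [6,11) fires=3 [7,12) fires=3 [8,13) fires=3
i=7 t=18 v=1: → [18,23),[17,22),[16,21),[15,20),[14,19); WM=17; [12,17) fires=3
i=8 t=22 v=3: → [22,27),[21,26),[20,25),[19,24),[18,23); WM=21; [13,18) fires=3 [14,19) fires=3 [15,20) fires=3 [16,21) fires=3
i=9 t=22 v=4: → [22,27),[21,26),[20,25),[19,24),[18,23); WM=21
i=10 t=21 v=2: → [21,26),[20,25),[19,24),[18,23),[17,22); WM=21
i=11 t=15 v=6: DROP (t<21-3); WM=21
i=12 t=16 v=8: DROP (t<21-3); WM=21

6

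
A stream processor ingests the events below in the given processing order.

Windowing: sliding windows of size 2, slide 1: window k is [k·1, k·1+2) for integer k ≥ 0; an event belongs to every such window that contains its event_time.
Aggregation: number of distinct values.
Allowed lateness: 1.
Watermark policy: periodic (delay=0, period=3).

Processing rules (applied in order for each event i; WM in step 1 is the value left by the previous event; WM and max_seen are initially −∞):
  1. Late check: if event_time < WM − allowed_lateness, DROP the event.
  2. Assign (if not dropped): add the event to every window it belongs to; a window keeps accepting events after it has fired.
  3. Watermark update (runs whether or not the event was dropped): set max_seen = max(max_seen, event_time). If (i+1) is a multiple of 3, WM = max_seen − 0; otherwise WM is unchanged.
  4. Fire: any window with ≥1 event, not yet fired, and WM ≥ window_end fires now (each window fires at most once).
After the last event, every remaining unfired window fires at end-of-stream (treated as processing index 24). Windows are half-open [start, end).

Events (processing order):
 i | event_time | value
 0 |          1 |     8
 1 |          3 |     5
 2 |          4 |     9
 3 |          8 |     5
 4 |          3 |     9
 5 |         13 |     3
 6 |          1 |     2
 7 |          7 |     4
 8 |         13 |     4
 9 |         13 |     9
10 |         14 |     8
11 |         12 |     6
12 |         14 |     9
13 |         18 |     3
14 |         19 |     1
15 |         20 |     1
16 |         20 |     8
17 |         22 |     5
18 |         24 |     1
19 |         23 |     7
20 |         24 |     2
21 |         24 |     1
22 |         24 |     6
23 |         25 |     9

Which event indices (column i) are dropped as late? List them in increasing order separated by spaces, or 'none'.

6 7

i=0 t=1 v=8: → [1,3),[0,2); WM=−∞
i=1 t=3 v=5: → [3,5),[2,4); WM=−∞
i=2 t=4 v=9: → [4,6),[3,5); WM=4; [0,2) fires=1 [1,3) fires=1 [2,4) fires=1
i=3 t=8 v=5: → [8,10),[7,9); WM=4
i=4 t=3 v=9: → [3,5),[2,4); WM=4
i=5 t=13 v=3: → [13,15),[12,14); WM=13; [3,5) fires=2 [4,6) fires=1 [7,9) fires=1 [8,10) fires=1
i=6 t=1 v=2: DROP (t<13-1); WM=13
i=7 t=7 v=4: DROP (t<13-1); WM=13
i=8 t=13 v=4: → [13,15),[12,14); WM=13
i=9 t=13 v=9: → [13,15),[12,14); WM=13
i=10 t=14 v=8: → [14,16),[13,15); WM=13
i=11 t=12 v=6: → [12,14),[11,13); WM=14; [11,13) fires=1 [12,14) fires=4
i=12 t=14 v=9: → [14,16),[13,15); WM=14
i=13 t=18 v=3: → [18,20),[17,19); WM=14
i=14 t=19 v=1: → [19,21),[18,20); WM=19; [13,15) fires=4 [14,16) fires=2 [17,19) fires=1
i=15 t=20 v=1: → [20,22),[19,21); WM=19
i=16 t=20 v=8: → [20,22),[19,21); WM=19
i=17 t=22 v=5: → [22,24),[21,23); WM=22; [18,20) fires=2 [19,21) fires=2 [20,22) fires=2
i=18 t=24 v=1: → [24,26),[23,25); WM=22
i=19 t=23 v=7: → [23,25),[22,24); WM=22
i=20 t=24 v=2: → [24,26),[23,25); WM=24; [21,23) fires=1 [22,24) fires=2
i=21 t=24 v=1: → [24,26),[23,25); WM=24
i=22 t=24 v=6: → [24,26),[23,25); WM=24
i=23 t=25 v=9: → [25,27),[24,26); WM=25; [23,25) fires=4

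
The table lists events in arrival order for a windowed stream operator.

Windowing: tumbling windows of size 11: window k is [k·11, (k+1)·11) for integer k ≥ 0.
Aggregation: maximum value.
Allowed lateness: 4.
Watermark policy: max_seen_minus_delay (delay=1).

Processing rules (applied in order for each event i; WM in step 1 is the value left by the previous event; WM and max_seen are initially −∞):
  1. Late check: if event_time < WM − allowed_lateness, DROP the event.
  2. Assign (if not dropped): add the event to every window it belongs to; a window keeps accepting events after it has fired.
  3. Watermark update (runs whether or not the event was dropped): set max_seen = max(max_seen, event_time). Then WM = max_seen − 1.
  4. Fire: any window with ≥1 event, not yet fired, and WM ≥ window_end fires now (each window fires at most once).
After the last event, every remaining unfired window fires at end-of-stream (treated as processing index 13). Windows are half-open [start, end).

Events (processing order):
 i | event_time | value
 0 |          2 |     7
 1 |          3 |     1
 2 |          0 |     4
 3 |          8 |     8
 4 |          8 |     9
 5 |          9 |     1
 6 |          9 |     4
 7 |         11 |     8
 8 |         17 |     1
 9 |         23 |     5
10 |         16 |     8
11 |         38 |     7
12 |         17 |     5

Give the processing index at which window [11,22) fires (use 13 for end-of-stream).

9

i=0 t=2 v=7: → [0,11); WM=1
i=1 t=3 v=1: → [0,11); WM=2
i=2 t=0 v=4: → [0,11); WM=2
i=3 t=8 v=8: → [0,11); WM=7
i=4 t=8 v=9: → [0,11); WM=7
i=5 t=9 v=1: → [0,11); WM=8
i=6 t=9 v=4: → [0,11); WM=8
i=7 t=11 v=8: → [11,22); WM=10
i=8 t=17 v=1: → [11,22); WM=16; [0,11) fires=9
i=9 t=23 v=5: → [22,33); WM=22; [11,22) fires=8
i=10 t=16 v=8: DROP (t<22-4); WM=22
i=11 t=38 v=7: → [33,44); WM=37; [22,33) fires=5
i=12 t=17 v=5: DROP (t<37-4); WM=37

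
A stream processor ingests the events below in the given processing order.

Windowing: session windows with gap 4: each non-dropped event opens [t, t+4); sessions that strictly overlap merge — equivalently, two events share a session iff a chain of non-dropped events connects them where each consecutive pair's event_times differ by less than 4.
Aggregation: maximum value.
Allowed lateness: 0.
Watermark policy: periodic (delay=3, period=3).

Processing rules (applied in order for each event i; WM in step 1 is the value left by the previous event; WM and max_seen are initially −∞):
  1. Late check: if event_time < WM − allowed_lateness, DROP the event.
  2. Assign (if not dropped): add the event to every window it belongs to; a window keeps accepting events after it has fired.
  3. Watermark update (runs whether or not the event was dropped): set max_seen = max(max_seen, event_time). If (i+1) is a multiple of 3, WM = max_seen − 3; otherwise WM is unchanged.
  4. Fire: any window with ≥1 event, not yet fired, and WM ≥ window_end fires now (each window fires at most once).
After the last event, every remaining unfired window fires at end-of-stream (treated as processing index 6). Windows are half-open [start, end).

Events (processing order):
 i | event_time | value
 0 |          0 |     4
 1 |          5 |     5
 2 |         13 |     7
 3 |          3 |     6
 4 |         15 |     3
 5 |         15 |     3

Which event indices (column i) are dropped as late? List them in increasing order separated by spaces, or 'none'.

3

i=0 t=0 v=4: → [0,4); WM=−∞
i=1 t=5 v=5: → [5,9); WM=−∞
i=2 t=13 v=7: → [13,17); WM=10
i=3 t=3 v=6: DROP (t<10-0); WM=10
i=4 t=15 v=3: → [13,19); WM=10
i=5 t=15 v=3: → [13,19); WM=12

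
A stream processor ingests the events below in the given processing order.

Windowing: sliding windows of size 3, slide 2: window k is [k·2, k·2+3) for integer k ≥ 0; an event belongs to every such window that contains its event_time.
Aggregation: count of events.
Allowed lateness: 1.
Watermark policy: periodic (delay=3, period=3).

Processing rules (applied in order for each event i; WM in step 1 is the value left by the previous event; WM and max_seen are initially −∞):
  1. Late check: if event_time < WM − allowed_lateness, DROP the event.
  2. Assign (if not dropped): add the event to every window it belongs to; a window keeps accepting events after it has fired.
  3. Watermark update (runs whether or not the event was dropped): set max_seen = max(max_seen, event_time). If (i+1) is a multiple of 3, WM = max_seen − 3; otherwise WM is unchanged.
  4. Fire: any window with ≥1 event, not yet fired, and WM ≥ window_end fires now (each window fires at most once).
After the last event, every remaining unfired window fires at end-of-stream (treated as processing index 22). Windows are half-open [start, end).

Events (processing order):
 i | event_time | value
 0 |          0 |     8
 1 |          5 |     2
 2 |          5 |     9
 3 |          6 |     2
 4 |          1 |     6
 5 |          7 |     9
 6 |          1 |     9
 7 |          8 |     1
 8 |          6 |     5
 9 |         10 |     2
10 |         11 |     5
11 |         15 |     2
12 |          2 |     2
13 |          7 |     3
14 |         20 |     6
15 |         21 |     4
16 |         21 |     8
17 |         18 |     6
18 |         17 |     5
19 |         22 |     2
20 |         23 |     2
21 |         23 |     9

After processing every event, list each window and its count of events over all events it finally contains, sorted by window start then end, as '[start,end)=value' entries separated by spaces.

i=0 t=0 v=8: → [0,3); WM=−∞
i=1 t=5 v=2: → [4,7); WM=−∞
i=2 t=5 v=9: → [4,7); WM=2
i=3 t=6 v=2: → [6,9),[4,7); WM=2
i=4 t=1 v=6: → [0,3); WM=2
i=5 t=7 v=9: → [6,9); WM=4; [0,3) fires=2
i=6 t=1 v=9: DROP (t<4-1); WM=4
i=7 t=8 v=1: → [8,11),[6,9); WM=4
i=8 t=6 v=5: → [6,9),[4,7); WM=5
i=9 t=10 v=2: → [10,13),[8,11); WM=5
i=10 t=11 v=5: → [10,13); WM=5
i=11 t=15 v=2: → [14,17); WM=12; [4,7) fires=4 [6,9) fires=4 [8,11) fires=2
i=12 t=2 v=2: DROP (t<12-1); WM=12
i=13 t=7 v=3: DROP (t<12-1); WM=12
i=14 t=20 v=6: → [20,23),[18,21); WM=17; [10,13) fires=2 [14,17) fires=1
i=15 t=21 v=4: → [20,23); WM=17
i=16 t=21 v=8: → [20,23); WM=17
i=17 t=18 v=6: → [18,21),[16,19); WM=18
i=18 t=17 v=5: → [16,19); WM=18
i=19 t=22 v=2: → [22,25),[20,23); WM=18
i=20 t=23 v=2: → [22,25); WM=20; [16,19) fires=2
i=21 t=23 v=9: → [22,25); WM=20

[0,3)=2 [4,7)=4 [6,9)=4 [8,11)=2 [10,13)=2 [14,17)=1 [16,19)=2 [18,21)=2 [20,23)=4 [22,25)=3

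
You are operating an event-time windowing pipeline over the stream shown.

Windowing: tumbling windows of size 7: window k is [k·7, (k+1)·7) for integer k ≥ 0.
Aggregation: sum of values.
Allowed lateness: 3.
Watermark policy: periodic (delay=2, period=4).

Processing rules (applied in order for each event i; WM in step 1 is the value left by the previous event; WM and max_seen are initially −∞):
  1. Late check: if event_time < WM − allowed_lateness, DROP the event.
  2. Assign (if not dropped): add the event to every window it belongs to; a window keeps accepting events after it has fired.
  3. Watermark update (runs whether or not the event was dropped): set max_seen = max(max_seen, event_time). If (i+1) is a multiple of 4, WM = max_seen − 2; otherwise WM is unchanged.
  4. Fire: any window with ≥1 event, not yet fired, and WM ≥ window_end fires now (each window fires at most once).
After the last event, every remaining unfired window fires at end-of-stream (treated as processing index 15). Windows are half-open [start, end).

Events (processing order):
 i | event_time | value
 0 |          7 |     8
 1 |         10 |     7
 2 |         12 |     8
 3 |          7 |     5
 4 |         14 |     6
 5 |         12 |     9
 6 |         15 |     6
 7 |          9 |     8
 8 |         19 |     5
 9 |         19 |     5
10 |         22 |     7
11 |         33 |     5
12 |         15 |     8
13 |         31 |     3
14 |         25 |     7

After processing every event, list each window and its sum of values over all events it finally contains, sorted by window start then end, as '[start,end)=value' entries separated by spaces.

[7,14)=45 [14,21)=22 [21,28)=7 [28,35)=8

i=0 t=7 v=8: → [7,14); WM=−∞
i=1 t=10 v=7: → [7,14); WM=−∞
i=2 t=12 v=8: → [7,14); WM=−∞
i=3 t=7 v=5: → [7,14); WM=10
i=4 t=14 v=6: → [14,21); WM=10
i=5 t=12 v=9: → [7,14); WM=10
i=6 t=15 v=6: → [14,21); WM=10
i=7 t=9 v=8: → [7,14); WM=13
i=8 t=19 v=5: → [14,21); WM=13
i=9 t=19 v=5: → [14,21); WM=13
i=10 t=22 v=7: → [21,28); WM=13
i=11 t=33 v=5: → [28,35); WM=31; [7,14) fires=45 [14,21) fires=22 [21,28) fires=7
i=12 t=15 v=8: DROP (t<31-3); WM=31
i=13 t=31 v=3: → [28,35); WM=31
i=14 t=25 v=7: DROP (t<31-3); WM=31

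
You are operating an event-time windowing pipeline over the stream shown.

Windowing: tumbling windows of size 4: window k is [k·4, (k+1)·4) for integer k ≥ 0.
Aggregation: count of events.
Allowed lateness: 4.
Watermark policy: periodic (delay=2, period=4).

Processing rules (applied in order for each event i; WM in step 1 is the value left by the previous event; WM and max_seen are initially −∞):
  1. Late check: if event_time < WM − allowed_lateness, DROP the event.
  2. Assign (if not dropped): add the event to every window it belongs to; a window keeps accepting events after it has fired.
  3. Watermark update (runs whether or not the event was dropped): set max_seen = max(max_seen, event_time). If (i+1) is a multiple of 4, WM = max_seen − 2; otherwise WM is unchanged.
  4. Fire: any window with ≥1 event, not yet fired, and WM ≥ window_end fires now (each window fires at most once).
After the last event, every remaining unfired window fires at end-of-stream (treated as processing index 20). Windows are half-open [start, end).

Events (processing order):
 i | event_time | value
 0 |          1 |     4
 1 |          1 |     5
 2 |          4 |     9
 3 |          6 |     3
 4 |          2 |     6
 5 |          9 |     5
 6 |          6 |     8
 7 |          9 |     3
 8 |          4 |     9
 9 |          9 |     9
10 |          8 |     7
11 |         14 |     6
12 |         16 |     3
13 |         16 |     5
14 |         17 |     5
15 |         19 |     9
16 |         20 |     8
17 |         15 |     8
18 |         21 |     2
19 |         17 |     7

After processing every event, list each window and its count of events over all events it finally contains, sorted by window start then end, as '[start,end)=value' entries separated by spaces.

[0,4)=3 [4,8)=4 [8,12)=4 [12,16)=2 [16,20)=5 [20,24)=2

i=0 t=1 v=4: → [0,4); WM=−∞
i=1 t=1 v=5: → [0,4); WM=−∞
i=2 t=4 v=9: → [4,8); WM=−∞
i=3 t=6 v=3: → [4,8); WM=4; [0,4) fires=2
i=4 t=2 v=6: → [0,4); WM=4
i=5 t=9 v=5: → [8,12); WM=4
i=6 t=6 v=8: → [4,8); WM=4
i=7 t=9 v=3: → [8,12); WM=7
i=8 t=4 v=9: → [4,8); WM=7
i=9 t=9 v=9: → [8,12); WM=7
i=10 t=8 v=7: → [8,12); WM=7
i=11 t=14 v=6: → [12,16); WM=12; [4,8) fires=4 [8,12) fires=4
i=12 t=16 v=3: → [16,20); WM=12
i=13 t=16 v=5: → [16,20); WM=12
i=14 t=17 v=5: → [16,20); WM=12
i=15 t=19 v=9: → [16,20); WM=17; [12,16) fires=1
i=16 t=20 v=8: → [20,24); WM=17
i=17 t=15 v=8: → [12,16); WM=17
i=18 t=21 v=2: → [20,24); WM=17
i=19 t=17 v=7: → [16,20); WM=19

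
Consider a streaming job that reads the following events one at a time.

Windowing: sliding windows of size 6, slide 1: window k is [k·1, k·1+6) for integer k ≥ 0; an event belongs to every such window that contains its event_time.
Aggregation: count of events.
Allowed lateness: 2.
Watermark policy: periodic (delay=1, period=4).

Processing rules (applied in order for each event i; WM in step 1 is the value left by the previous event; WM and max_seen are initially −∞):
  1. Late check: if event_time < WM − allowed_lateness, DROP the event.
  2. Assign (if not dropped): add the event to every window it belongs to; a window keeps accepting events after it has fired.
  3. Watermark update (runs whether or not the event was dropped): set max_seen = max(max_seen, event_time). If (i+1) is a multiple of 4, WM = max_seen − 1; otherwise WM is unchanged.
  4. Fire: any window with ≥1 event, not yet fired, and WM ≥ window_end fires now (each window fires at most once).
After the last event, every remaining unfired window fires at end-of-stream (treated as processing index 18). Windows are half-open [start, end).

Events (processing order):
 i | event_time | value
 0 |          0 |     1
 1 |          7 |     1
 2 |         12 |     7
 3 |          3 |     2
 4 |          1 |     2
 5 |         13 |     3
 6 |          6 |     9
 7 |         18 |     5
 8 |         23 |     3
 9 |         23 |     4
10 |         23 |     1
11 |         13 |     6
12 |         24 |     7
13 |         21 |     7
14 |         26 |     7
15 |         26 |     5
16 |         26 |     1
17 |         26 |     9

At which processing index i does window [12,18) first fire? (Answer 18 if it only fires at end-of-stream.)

i=0 t=0 v=1: → [0,6); WM=−∞
i=1 t=7 v=1: → [7,13),[6,12),[5,11),[4,10),[3,9),[2,8); WM=−∞
i=2 t=12 v=7: → [12,18),[11,17),[10,16),[9,15),[8,14),[7,13); WM=−∞
i=3 t=3 v=2: → [3,9),[2,8),[1,7),[0,6); WM=11; [0,6) fires=2 [1,7) fires=1 [2,8) fires=2 [3,9) fires=2 [4,10) fires=1 [5,11) fires=1
i=4 t=1 v=2: DROP (t<11-2); WM=11
i=5 t=13 v=3: → [13,19),[12,18),[11,17),[10,16),[9,15),[8,14); WM=11
i=6 t=6 v=9: DROP (t<11-2); WM=11
i=7 t=18 v=5: → [18,24),[17,23),[16,22),[15,21),[14,20),[13,19); WM=17; [6,12) fires=1 [7,13) fires=2 [8,14) fires=2 [9,15) fires=2 [10,16) fires=2 [11,17) fires=2
i=8 t=23 v=3: → [23,29),[22,28),[21,27),[20,26),[19,25),[18,24); WM=17
i=9 t=23 v=4: → [23,29),[22,28),[21,27),[20,26),[19,25),[18,24); WM=17
i=10 t=23 v=1: → [23,29),[22,28),[21,27),[20,26),[19,25),[18,24); WM=17
i=11 t=13 v=6: DROP (t<17-2); WM=22; [12,18) fires=2 [13,19) fires=2 [14,20) fires=1 [15,21) fires=1 [16,22) fires=1
i=12 t=24 v=7: → [24,30),[23,29),[22,28),[21,27),[20,26),[19,25); WM=22
i=13 t=21 v=7: → [21,27),[20,26),[19,25),[18,24),[17,23),[16,22); WM=22
i=14 t=26 v=7: → [26,32),[25,31),[24,30),[23,29),[22,28),[21,27); WM=22
i=15 t=26 v=5: → [26,32),[25,31),[24,30),[23,29),[22,28),[21,27); WM=25; [17,23) fires=2 [18,24) fires=5 [19,25) fires=5
i=16 t=26 v=1: → [26,32),[25,31),[24,30),[23,29),[22,28),[21,27); WM=25
i=17 t=26 v=9: → [26,32),[25,31),[24,30),[23,29),[22,28),[21,27); WM=25

11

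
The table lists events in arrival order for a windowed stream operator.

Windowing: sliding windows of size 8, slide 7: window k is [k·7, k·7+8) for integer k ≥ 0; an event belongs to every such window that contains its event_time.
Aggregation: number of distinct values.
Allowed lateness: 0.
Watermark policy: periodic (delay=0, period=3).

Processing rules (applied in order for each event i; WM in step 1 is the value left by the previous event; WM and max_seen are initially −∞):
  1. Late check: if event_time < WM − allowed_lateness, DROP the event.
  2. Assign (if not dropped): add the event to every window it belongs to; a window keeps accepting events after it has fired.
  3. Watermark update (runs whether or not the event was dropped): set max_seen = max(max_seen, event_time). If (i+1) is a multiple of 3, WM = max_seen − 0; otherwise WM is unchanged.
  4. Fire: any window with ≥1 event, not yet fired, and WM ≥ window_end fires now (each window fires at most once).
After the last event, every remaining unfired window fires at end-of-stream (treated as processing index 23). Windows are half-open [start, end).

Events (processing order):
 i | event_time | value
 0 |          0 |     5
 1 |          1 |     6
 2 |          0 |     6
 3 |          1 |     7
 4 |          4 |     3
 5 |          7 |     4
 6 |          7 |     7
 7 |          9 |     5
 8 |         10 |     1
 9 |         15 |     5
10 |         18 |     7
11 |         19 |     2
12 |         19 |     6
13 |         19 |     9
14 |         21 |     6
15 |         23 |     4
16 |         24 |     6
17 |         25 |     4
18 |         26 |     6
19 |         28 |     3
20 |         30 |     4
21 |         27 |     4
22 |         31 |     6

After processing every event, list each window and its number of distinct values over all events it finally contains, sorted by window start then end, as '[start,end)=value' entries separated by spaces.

[0,8)=5 [7,15)=4 [14,22)=5 [21,29)=3 [28,36)=3

i=0 t=0 v=5: → [0,8); WM=−∞
i=1 t=1 v=6: → [0,8); WM=−∞
i=2 t=0 v=6: → [0,8); WM=1
i=3 t=1 v=7: → [0,8); WM=1
i=4 t=4 v=3: → [0,8); WM=1
i=5 t=7 v=4: → [7,15),[0,8); WM=7
i=6 t=7 v=7: → [7,15),[0,8); WM=7
i=7 t=9 v=5: → [7,15); WM=7
i=8 t=10 v=1: → [7,15); WM=10; [0,8) fires=5
i=9 t=15 v=5: → [14,22); WM=10
i=10 t=18 v=7: → [14,22); WM=10
i=11 t=19 v=2: → [14,22); WM=19; [7,15) fires=4
i=12 t=19 v=6: → [14,22); WM=19
i=13 t=19 v=9: → [14,22); WM=19
i=14 t=21 v=6: → [21,29),[14,22); WM=21
i=15 t=23 v=4: → [21,29); WM=21
i=16 t=24 v=6: → [21,29); WM=21
i=17 t=25 v=4: → [21,29); WM=25; [14,22) fires=5
i=18 t=26 v=6: → [21,29); WM=25
i=19 t=28 v=3: → [28,36),[21,29); WM=25
i=20 t=30 v=4: → [28,36); WM=30; [21,29) fires=3
i=21 t=27 v=4: DROP (t<30-0); WM=30
i=22 t=31 v=6: → [28,36); WM=30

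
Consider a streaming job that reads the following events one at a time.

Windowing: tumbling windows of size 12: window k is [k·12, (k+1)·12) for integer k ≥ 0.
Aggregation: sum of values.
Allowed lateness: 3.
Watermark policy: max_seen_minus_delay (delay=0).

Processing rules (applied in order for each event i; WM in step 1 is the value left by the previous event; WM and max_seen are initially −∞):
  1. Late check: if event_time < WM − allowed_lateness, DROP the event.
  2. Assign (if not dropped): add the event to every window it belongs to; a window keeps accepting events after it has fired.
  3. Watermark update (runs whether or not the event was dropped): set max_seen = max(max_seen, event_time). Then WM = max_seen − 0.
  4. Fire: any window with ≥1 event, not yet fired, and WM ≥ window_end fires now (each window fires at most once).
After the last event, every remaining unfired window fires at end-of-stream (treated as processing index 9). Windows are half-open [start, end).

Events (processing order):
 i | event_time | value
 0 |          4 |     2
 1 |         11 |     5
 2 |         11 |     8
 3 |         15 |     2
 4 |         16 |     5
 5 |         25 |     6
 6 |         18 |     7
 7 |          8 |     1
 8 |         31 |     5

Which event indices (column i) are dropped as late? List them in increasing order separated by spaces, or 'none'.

i=0 t=4 v=2: → [0,12); WM=4
i=1 t=11 v=5: → [0,12); WM=11
i=2 t=11 v=8: → [0,12); WM=11
i=3 t=15 v=2: → [12,24); WM=15; [0,12) fires=15
i=4 t=16 v=5: → [12,24); WM=16
i=5 t=25 v=6: → [24,36); WM=25; [12,24) fires=7
i=6 t=18 v=7: DROP (t<25-3); WM=25
i=7 t=8 v=1: DROP (t<25-3); WM=25
i=8 t=31 v=5: → [24,36); WM=31

6 7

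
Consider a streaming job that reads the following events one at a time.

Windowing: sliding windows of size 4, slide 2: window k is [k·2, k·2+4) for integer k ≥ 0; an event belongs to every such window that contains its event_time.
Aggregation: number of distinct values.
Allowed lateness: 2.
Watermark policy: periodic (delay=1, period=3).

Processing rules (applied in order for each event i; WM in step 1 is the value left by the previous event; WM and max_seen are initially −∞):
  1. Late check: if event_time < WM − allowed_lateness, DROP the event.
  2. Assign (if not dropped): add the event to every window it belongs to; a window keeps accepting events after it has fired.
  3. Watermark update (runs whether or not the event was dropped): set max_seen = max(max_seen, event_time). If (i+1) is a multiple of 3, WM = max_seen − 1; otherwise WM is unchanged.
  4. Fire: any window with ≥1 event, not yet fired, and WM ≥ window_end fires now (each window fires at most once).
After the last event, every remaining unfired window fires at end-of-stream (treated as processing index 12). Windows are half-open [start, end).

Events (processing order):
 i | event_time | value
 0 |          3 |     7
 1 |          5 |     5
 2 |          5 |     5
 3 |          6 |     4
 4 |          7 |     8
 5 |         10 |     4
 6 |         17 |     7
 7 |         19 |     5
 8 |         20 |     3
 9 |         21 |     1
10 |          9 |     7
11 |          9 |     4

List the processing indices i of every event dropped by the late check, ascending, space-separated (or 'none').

i=0 t=3 v=7: → [2,6),[0,4); WM=−∞
i=1 t=5 v=5: → [4,8),[2,6); WM=−∞
i=2 t=5 v=5: → [4,8),[2,6); WM=4; [0,4) fires=1
i=3 t=6 v=4: → [6,10),[4,8); WM=4
i=4 t=7 v=8: → [6,10),[4,8); WM=4
i=5 t=10 v=4: → [10,14),[8,12); WM=9; [2,6) fires=2 [4,8) fires=3
i=6 t=17 v=7: → [16,20),[14,18); WM=9
i=7 t=19 v=5: → [18,22),[16,20); WM=9
i=8 t=20 v=3: → [20,24),[18,22); WM=19; [6,10) fires=2 [8,12) fires=1 [10,14) fires=1 [14,18) fires=1
i=9 t=21 v=1: → [20,24),[18,22); WM=19
i=10 t=9 v=7: DROP (t<19-2); WM=19
i=11 t=9 v=4: DROP (t<19-2); WM=20; [16,20) fires=2

10 11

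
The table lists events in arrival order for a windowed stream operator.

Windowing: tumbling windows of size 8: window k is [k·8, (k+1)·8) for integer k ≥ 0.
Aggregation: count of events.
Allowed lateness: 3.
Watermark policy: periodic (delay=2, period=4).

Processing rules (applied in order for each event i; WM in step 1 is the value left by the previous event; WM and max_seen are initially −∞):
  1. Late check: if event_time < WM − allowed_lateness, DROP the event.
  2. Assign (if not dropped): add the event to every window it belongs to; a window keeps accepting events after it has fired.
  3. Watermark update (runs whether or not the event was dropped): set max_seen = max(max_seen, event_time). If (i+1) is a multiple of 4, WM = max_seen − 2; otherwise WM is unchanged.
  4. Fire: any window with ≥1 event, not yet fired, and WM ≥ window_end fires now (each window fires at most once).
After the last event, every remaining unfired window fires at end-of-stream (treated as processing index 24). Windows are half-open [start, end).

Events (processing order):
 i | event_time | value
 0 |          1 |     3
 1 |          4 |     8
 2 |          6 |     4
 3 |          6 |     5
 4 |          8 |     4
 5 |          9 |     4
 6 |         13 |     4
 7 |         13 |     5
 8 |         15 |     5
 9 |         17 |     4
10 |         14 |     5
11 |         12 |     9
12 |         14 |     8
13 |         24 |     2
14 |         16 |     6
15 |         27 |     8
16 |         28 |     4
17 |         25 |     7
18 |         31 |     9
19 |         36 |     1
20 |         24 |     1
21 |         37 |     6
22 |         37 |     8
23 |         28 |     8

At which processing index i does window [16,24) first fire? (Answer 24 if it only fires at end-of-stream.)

i=0 t=1 v=3: → [0,8); WM=−∞
i=1 t=4 v=8: → [0,8); WM=−∞
i=2 t=6 v=4: → [0,8); WM=−∞
i=3 t=6 v=5: → [0,8); WM=4
i=4 t=8 v=4: → [8,16); WM=4
i=5 t=9 v=4: → [8,16); WM=4
i=6 t=13 v=4: → [8,16); WM=4
i=7 t=13 v=5: → [8,16); WM=11; [0,8) fires=4
i=8 t=15 v=5: → [8,16); WM=11
i=9 t=17 v=4: → [16,24); WM=11
i=10 t=14 v=5: → [8,16); WM=11
i=11 t=12 v=9: → [8,16); WM=15
i=12 t=14 v=8: → [8,16); WM=15
i=13 t=24 v=2: → [24,32); WM=15
i=14 t=16 v=6: → [16,24); WM=15
i=15 t=27 v=8: → [24,32); WM=25; [8,16) fires=8 [16,24) fires=2
i=16 t=28 v=4: → [24,32); WM=25
i=17 t=25 v=7: → [24,32); WM=25
i=18 t=31 v=9: → [24,32); WM=25
i=19 t=36 v=1: → [32,40); WM=34; [24,32) fires=5
i=20 t=24 v=1: DROP (t<34-3); WM=34
i=21 t=37 v=6: → [32,40); WM=34
i=22 t=37 v=8: → [32,40); WM=34
i=23 t=28 v=8: DROP (t<34-3); WM=35

15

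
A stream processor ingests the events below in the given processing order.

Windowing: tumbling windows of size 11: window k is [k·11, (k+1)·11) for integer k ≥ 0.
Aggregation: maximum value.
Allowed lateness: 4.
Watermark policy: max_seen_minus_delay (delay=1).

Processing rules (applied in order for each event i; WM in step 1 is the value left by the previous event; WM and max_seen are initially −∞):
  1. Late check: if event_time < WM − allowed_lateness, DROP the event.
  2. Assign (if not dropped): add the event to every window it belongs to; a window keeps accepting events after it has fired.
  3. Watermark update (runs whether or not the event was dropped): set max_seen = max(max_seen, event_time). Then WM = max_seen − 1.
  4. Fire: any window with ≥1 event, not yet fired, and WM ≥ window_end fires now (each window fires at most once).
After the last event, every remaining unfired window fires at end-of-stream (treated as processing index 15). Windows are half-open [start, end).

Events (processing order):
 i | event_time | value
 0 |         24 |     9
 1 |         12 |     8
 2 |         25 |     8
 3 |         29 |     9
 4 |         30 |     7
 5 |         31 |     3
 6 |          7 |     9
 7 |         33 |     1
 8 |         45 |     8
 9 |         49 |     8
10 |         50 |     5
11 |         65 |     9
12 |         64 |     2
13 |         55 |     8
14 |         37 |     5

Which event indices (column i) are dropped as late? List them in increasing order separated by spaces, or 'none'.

i=0 t=24 v=9: → [22,33); WM=23
i=1 t=12 v=8: DROP (t<23-4); WM=23
i=2 t=25 v=8: → [22,33); WM=24
i=3 t=29 v=9: → [22,33); WM=28
i=4 t=30 v=7: → [22,33); WM=29
i=5 t=31 v=3: → [22,33); WM=30
i=6 t=7 v=9: DROP (t<30-4); WM=30
i=7 t=33 v=1: → [33,44); WM=32
i=8 t=45 v=8: → [44,55); WM=44; [22,33) fires=9 [33,44) fires=1
i=9 t=49 v=8: → [44,55); WM=48
i=10 t=50 v=5: → [44,55); WM=49
i=11 t=65 v=9: → [55,66); WM=64; [44,55) fires=8
i=12 t=64 v=2: → [55,66); WM=64
i=13 t=55 v=8: DROP (t<64-4); WM=64
i=14 t=37 v=5: DROP (t<64-4); WM=64

1 6 13 14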